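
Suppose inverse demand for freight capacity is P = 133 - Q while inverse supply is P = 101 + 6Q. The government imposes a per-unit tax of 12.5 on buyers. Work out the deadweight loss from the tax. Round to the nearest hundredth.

Pre-tax equilibrium: 133 - Q = 101 + 6Q gives Q* = 4.5714, P* = 128.4286.
With the tax, buyers' net willingness to pay falls by 12.5: (133 - 12.5) - Q = 101 + 6Q, so Q_t = 2.7857. Buyers pay P_b = 130.2143; sellers receive P_s = P_b - 12.5 = 117.7143.
Deadweight loss is the triangle between the curves from Q_t to Q*: (1/2)(4.5714 - 2.7857)(12.5) = 11.1607.

11.16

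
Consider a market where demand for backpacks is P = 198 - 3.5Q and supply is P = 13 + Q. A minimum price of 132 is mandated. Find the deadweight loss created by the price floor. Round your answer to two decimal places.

Without the control, 198 - 3.5Q = 13 + Q so Q* = 41.1111 and P* = 54.1111.
At P = 132, buyers demand (198 - 132)/3.5 = 18.8571 while sellers would supply more, so the quantity traded is 18.8571 at price 132.
At Q = 18.8571 the demand price is 132 and the supply price is 31.8571. Deadweight loss is the triangle between the curves from 18.8571 to 41.1111: (1/2)(132 - 31.8571)(41.1111 - 18.8571) = 1114.288.

1114.29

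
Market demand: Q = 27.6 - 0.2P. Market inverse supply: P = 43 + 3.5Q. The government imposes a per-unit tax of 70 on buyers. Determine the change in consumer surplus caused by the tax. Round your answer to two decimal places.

Rewriting demand in inverse form: P = 138 - 5Q.
Pre-tax equilibrium: 138 - 5Q = 43 + 3.5Q gives Q* = 11.1765, P* = 82.1176.
A tax on buyers shifts demand down by 70: (138 - 70) - 5Q = 43 + 3.5Q, so Q_t = 2.9412. Buyers pay P_b = 123.2941; sellers receive P_s = P_b - 70 = 53.2941.
CS falls from (1/2)(11.1765)(55.8824) = 312.2837 to (1/2)(2.9412)(14.7059) = 21.6263, a change of -290.6574.

-290.66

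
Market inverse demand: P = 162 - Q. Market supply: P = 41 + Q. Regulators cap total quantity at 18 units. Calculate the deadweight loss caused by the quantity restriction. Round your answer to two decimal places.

Without the quota, 162 - Q = 41 + Q gives Q* = 60.5.
At Q = 18 the demand price is 162 - (18) = 144 and the supply price is 41 + (18) = 59.
Deadweight loss is the triangle between the curves from 18 to 60.5: (1/2)(144 - 59)(60.5 - 18) = 1806.25.

1806.25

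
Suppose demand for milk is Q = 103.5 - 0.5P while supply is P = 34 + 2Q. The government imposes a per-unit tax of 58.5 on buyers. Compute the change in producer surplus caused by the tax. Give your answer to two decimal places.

Rewriting demand in inverse form: P = 207 - 2Q.
Without the tax, 207 - 2Q = 34 + 2Q so Q* = 43.25 and P* = 120.5.
A tax on buyers shifts demand down by 58.5: (207 - 58.5) - 2Q = 34 + 2Q, so Q_t = 28.625. Buyers pay P_b = 149.75; sellers receive P_s = P_b - 58.5 = 91.25.
PS falls from (1/2)(43.25)(86.5) = 1870.5625 to (1/2)(28.625)(57.25) = 819.3906, a change of -1051.1719.

-1051.17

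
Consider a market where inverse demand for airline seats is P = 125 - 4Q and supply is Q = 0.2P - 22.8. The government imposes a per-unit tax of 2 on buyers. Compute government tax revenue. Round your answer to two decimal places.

Rewriting supply in inverse form: P = 114 + 5Q.
Pre-tax equilibrium: 125 - 4Q = 114 + 5Q gives Q* = 1.2222, P* = 120.1111.
A tax on buyers shifts demand down by 2: (125 - 2) - 4Q = 114 + 5Q, so Q_t = 1. Buyers pay P_b = 121; sellers receive P_s = P_b - 2 = 119.
Tax revenue = t x Q_t = 2 x 1 = 2.

2.00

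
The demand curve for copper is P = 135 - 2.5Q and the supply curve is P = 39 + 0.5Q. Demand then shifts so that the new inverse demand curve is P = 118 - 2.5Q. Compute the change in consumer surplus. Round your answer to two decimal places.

Initial equilibrium: Q_0 = 32, P_0 = 55; CS_0 = (1/2)(32)(80) = 1280, PS_0 = (1/2)(32)(16) = 256.
New equilibrium: 118 - 2.5Q = 39 + 0.5Q gives Q_1 = 26.3333, P_1 = 52.1667; CS_1 = 866.8056, PS_1 = 173.3611.
Change in consumer surplus = 866.8056 - 1280 = -413.1944.

-413.19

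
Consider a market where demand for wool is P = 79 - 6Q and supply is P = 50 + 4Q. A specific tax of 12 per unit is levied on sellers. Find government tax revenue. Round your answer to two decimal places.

20.40

Without the tax, 79 - 6Q = 50 + 4Q so Q* = 2.9 and P* = 61.6.
A tax on sellers shifts supply up by 12: 79 - 6Q = 50 + 4Q + 12, so Q_t = 1.7. Buyers pay P_b = 68.8; sellers receive P_s = P_b - 12 = 56.8.
Tax revenue = t x Q_t = 12 x 1.7 = 20.4.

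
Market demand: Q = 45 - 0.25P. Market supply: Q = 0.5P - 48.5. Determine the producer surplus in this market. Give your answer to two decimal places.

191.36

Rewriting demand in inverse form: P = 180 - 4Q.
Rewriting supply in inverse form: P = 97 + 2Q.
Setting demand equal to supply, 83 = 6Q, so Q* = 13.8333 and P* = 124.6667.
The supply curve's price intercept is 97, so PS = (1/2)(Q*)(P* - 97) = (1/2)(13.8333)(27.6667) = 191.3611.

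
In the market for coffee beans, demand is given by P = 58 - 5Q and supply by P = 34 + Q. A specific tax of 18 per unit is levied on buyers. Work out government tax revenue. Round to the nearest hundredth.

Pre-tax equilibrium: 58 - 5Q = 34 + Q gives Q* = 4, P* = 38.
A tax on buyers shifts demand down by 18: (58 - 18) - 5Q = 34 + Q, so Q_t = 1. Buyers pay P_b = 53; sellers receive P_s = P_b - 18 = 35.
Tax revenue = t x Q_t = 18 x 1 = 18.

18.00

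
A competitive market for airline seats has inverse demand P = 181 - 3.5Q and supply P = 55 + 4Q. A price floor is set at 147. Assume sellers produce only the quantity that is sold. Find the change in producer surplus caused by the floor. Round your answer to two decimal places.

140.50

Without the control, 181 - 3.5Q = 55 + 4Q so Q* = 16.8 and P* = 122.2.
At P = 147, buyers demand (181 - 147)/3.5 = 9.7143 while sellers would supply more, so the quantity traded is 9.7143 at price 147.
PS goes from (1/2)(16.8)(67.2) = 564.48 to 704.9796 (computed as (147 - 55)(9.7143) - (1/2)(4)(9.7143)^2), a change of 140.4996.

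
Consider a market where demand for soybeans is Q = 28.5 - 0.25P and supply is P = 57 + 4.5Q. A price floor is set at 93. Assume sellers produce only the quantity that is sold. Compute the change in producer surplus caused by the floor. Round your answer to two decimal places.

25.80

Rewriting demand in inverse form: P = 114 - 4Q.
Free-market equilibrium: 114 - 4Q = 57 + 4.5Q gives Q* = 6.7059, P* = 87.1765.
At the floor price 93, quantity demanded is (114 - 93)/4 = 5.25; demand is the short side, so Q = 5.25 trades at P = 93.
PS goes from (1/2)(6.7059)(30.1765) = 101.1799 to 126.9844 (computed as (93 - 57)(5.25) - (1/2)(4.5)(5.25)^2), a change of 25.8044.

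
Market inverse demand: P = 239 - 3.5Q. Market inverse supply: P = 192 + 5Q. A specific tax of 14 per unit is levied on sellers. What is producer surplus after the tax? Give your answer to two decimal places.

Pre-tax equilibrium: 239 - 3.5Q = 192 + 5Q gives Q* = 5.5294, P* = 219.6471.
A tax on sellers shifts supply up by 14: 239 - 3.5Q = 192 + 5Q + 14, so Q_t = 3.8824. Buyers pay P_b = 225.4118; sellers receive P_s = P_b - 14 = 211.4118.
Producer surplus is the triangle above supply below P_s: (1/2)(3.8824)(211.4118 - 192) = 37.6817.

37.68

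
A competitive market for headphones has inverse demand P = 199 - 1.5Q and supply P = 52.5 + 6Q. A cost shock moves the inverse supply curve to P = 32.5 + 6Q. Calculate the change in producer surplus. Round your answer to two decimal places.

333.87

Initial equilibrium: Q_0 = 19.5333, P_0 = 169.7; CS_0 = (1/2)(19.5333)(29.3) = 286.1633, PS_0 = (1/2)(19.5333)(117.2) = 1144.6533.
New equilibrium: 199 - 1.5Q = 32.5 + 6Q gives Q_1 = 22.2, P_1 = 165.7; CS_1 = 369.63, PS_1 = 1478.52.
Change in producer surplus = 1478.52 - 1144.6533 = 333.8667.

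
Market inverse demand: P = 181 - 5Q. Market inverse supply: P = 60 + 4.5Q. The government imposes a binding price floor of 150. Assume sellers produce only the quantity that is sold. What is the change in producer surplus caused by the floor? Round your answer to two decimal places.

106.50

Free-market equilibrium: 181 - 5Q = 60 + 4.5Q gives Q* = 12.7368, P* = 117.3158.
At the floor price 150, quantity demanded is (181 - 150)/5 = 6.2; demand is the short side, so Q = 6.2 trades at P = 150.
PS goes from (1/2)(12.7368)(57.3158) = 365.0111 to 471.51 (computed as (150 - 60)(6.2) - (1/2)(4.5)(6.2)^2), a change of 106.4989.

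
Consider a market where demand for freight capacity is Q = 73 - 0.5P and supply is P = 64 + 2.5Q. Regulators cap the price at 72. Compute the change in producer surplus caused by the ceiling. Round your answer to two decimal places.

Rewriting demand in inverse form: P = 146 - 2Q.
Without the control, 146 - 2Q = 64 + 2.5Q so Q* = 18.2222 and P* = 109.5556.
At P = 72, sellers supply (72 - 64)/2.5 = 3.2 while buyers want more, so the quantity traded is 3.2 at price 72.
PS goes from (1/2)(18.2222)(45.5556) = 415.0617 to 12.8 (computed as (72 - 64)(3.2) - (1/2)(2.5)(3.2)^2), a change of -402.2617.

-402.26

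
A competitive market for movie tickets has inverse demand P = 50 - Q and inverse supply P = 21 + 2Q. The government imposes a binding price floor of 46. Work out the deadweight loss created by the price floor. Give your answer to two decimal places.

48.17

Free-market equilibrium: 50 - Q = 21 + 2Q gives Q* = 9.6667, P* = 40.3333.
At P = 46, buyers demand (50 - 46)/1 = 4 while sellers would supply more, so the quantity traded is 4 at price 46.
The lost-trades triangle has base Q* - 4 = 5.6667 and height equal to the gap between the curves at Q = 4, which is 46 - 29 = 17. DWL = (1/2)(5.6667)(17) = 48.1667.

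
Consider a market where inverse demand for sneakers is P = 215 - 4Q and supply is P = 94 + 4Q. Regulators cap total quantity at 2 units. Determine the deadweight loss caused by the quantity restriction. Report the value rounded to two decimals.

689.06

Unrestricted equilibrium: Q* = (215 - 94)/(4 + 4) = 15.125.
At Q = 2 the demand price is 215 - 4(2) = 207 and the supply price is 94 + 4(2) = 102.
DWL = (1/2)(gap between curves at 2) x (Q* - 2) = (1/2)(105)(13.125) = 689.0625.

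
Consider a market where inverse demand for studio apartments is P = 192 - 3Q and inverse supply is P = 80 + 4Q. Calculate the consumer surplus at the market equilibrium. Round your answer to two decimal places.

384.00

Equilibrium: 192 - 3Q = 80 + 4Q, so Q* = 16 and P* = 144.
The demand choke price is 192, so CS = (1/2)(Q*)(192 - P*) = (1/2)(16)(48) = 384.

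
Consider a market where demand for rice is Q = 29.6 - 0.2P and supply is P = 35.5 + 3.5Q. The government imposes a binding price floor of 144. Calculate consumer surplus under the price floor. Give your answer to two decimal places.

Rewriting demand in inverse form: P = 148 - 5Q.
Free-market equilibrium: 148 - 5Q = 35.5 + 3.5Q gives Q* = 13.2353, P* = 81.8235.
At the floor price 144, quantity demanded is (148 - 144)/5 = 0.8; demand is the short side, so Q = 0.8 trades at P = 144.
CS is the triangle under demand above 144: (1/2)(0.8)(148 - 144) = 1.6.

1.60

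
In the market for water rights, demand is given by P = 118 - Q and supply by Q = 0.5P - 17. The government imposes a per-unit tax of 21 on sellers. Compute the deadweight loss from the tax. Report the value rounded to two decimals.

73.50

Rewriting supply in inverse form: P = 34 + 2Q.
Pre-tax equilibrium: 118 - Q = 34 + 2Q gives Q* = 28, P* = 90.
A tax on sellers shifts supply up by 21: 118 - Q = 34 + 2Q + 21, so Q_t = 21. Buyers pay P_b = 97; sellers receive P_s = P_b - 21 = 76.
The welfare triangle lost has base Q* - Q_t = 7 and height t = 21, so DWL = (1/2)(7)(21) = 73.5.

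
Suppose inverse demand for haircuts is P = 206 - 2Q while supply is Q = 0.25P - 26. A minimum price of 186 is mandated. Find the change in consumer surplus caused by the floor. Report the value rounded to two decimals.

-189.00

Rewriting supply in inverse form: P = 104 + 4Q.
Free-market equilibrium: 206 - 2Q = 104 + 4Q gives Q* = 17, P* = 172.
At the floor price 186, quantity demanded is (206 - 186)/2 = 10; demand is the short side, so Q = 10 trades at P = 186.
CS goes from (1/2)(17)(34) = 289 to 100 (computed as (206 - 186)(10) - (1/2)(2)(10)^2), a change of -189.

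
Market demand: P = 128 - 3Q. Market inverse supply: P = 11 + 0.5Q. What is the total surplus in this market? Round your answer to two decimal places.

Set 128 - 3Q = 11 + 0.5Q, which gives 117 = 3.5Q, so Q* = 33.4286 and P* = 128 - 3(33.4286) = 27.7143.
Total surplus is the full triangle between the curves from 0 to Q*: (1/2)(33.4286)(128 - 11) = 1955.5714.

1955.57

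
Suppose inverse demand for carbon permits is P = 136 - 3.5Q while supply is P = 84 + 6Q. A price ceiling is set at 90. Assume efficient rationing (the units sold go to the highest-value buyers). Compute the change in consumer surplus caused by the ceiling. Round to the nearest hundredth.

-8.18

Free-market equilibrium: 136 - 3.5Q = 84 + 6Q gives Q* = 5.4737, P* = 116.8421.
At the ceiling price 90, quantity supplied is (90 - 84)/6 = 1; supply is the short side, so Q = 1 trades at P = 90.
CS goes from (1/2)(5.4737)(19.1579) = 52.4321 to 44.25 (computed as (136 - 90)(1) - (1/2)(3.5)(1)^2), a change of -8.1821.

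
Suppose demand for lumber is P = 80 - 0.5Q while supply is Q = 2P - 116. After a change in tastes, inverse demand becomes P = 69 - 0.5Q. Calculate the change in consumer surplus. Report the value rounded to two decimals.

Rewriting supply in inverse form: P = 58 + 0.5Q.
Initial equilibrium: Q_0 = 22, P_0 = 69; CS_0 = (1/2)(22)(11) = 121, PS_0 = (1/2)(22)(11) = 121.
New equilibrium: 69 - 0.5Q = 58 + 0.5Q gives Q_1 = 11, P_1 = 63.5; CS_1 = 30.25, PS_1 = 30.25.
Change in consumer surplus = 30.25 - 121 = -90.75.

-90.75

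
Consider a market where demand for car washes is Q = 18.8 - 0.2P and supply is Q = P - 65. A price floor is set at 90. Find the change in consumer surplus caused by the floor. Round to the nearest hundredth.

-56.80

Rewriting demand in inverse form: P = 94 - 5Q.
Rewriting supply in inverse form: P = 65 + Q.
Without the control, 94 - 5Q = 65 + Q so Q* = 4.8333 and P* = 69.8333.
At the floor price 90, quantity demanded is (94 - 90)/5 = 0.8; demand is the short side, so Q = 0.8 trades at P = 90.
CS goes from (1/2)(4.8333)(24.1667) = 58.4028 to 1.6 (computed as (94 - 90)(0.8) - (1/2)(5)(0.8)^2), a change of -56.8028.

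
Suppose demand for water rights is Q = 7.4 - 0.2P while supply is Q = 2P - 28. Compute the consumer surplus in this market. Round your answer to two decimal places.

Rewriting demand in inverse form: P = 37 - 5Q.
Rewriting supply in inverse form: P = 14 + 0.5Q.
Setting demand equal to supply, 23 = 5.5Q, so Q* = 4.1818 and P* = 16.0909.
Consumer surplus is the triangle under demand above P*: (1/2)(4.1818)(37 - 16.0909) = (1/2)(4.1818)(20.9091) = 43.719.

43.72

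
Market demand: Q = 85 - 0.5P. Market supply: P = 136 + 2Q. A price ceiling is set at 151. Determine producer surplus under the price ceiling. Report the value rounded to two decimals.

56.25

Rewriting demand in inverse form: P = 170 - 2Q.
Free-market equilibrium: 170 - 2Q = 136 + 2Q gives Q* = 8.5, P* = 153.
At the ceiling price 151, quantity supplied is (151 - 136)/2 = 7.5; supply is the short side, so Q = 7.5 trades at P = 151.
PS is the triangle above supply below 151: (1/2)(7.5)(151 - 136) = 56.25.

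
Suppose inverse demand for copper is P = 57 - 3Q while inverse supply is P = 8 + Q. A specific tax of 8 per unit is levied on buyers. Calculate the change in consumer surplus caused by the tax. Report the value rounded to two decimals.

-67.50

Pre-tax equilibrium: 57 - 3Q = 8 + Q gives Q* = 12.25, P* = 20.25.
A tax on buyers shifts demand down by 8: (57 - 8) - 3Q = 8 + Q, so Q_t = 10.25. Buyers pay P_b = 26.25; sellers receive P_s = P_b - 8 = 18.25.
CS falls from (1/2)(12.25)(36.75) = 225.0938 to (1/2)(10.25)(30.75) = 157.5938, a change of -67.5.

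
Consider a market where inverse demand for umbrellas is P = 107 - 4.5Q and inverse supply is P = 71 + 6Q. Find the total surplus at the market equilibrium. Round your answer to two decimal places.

61.71

Set 107 - 4.5Q = 71 + 6Q, which gives 36 = 10.5Q, so Q* = 3.4286 and P* = 107 - 4.5(3.4286) = 91.5714.
Total surplus is the full triangle between the curves from 0 to Q*: (1/2)(3.4286)(107 - 71) = 61.7143.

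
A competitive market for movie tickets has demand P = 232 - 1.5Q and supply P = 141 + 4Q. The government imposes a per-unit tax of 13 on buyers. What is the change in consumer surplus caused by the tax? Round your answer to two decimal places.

-54.47

Without the tax, 232 - 1.5Q = 141 + 4Q so Q* = 16.5455 and P* = 207.1818.
A tax on buyers shifts demand down by 13: (232 - 13) - 1.5Q = 141 + 4Q, so Q_t = 14.1818. Buyers pay P_b = 210.7273; sellers receive P_s = P_b - 13 = 197.7273.
CS falls from (1/2)(16.5455)(24.8182) = 205.314 to (1/2)(14.1818)(21.2727) = 150.843, a change of -54.4711.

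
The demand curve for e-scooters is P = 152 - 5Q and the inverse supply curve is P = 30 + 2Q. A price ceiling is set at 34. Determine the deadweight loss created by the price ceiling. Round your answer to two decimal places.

Without the control, 152 - 5Q = 30 + 2Q so Q* = 17.4286 and P* = 64.8571.
At the ceiling price 34, quantity supplied is (34 - 30)/2 = 2; supply is the short side, so Q = 2 trades at P = 34.
At Q = 2 the demand price is 142 and the supply price is 34. Deadweight loss is the triangle between the curves from 2 to 17.4286: (1/2)(142 - 34)(17.4286 - 2) = 833.1429.

833.14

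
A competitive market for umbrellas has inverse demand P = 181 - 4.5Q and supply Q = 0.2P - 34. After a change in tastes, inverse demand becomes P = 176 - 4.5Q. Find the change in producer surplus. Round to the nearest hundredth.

Rewriting supply in inverse form: P = 170 + 5Q.
Initial equilibrium: Q_0 = 1.1579, P_0 = 175.7895; CS_0 = (1/2)(1.1579)(5.2105) = 3.0166, PS_0 = (1/2)(1.1579)(5.7895) = 3.3518.
New equilibrium: 176 - 4.5Q = 170 + 5Q gives Q_1 = 0.6316, P_1 = 173.1579; CS_1 = 0.8975, PS_1 = 0.9972.
Change in producer surplus = 0.9972 - 3.3518 = -2.3546.

-2.35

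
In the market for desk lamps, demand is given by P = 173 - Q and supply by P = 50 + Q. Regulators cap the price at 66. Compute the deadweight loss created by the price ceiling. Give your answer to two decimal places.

Without the control, 173 - Q = 50 + Q so Q* = 61.5 and P* = 111.5.
At P = 66, sellers supply (66 - 50)/1 = 16 while buyers want more, so the quantity traded is 16 at price 66.
The lost-trades triangle has base Q* - 16 = 45.5 and height equal to the gap between the curves at Q = 16, which is 157 - 66 = 91. DWL = (1/2)(45.5)(91) = 2070.25.

2070.25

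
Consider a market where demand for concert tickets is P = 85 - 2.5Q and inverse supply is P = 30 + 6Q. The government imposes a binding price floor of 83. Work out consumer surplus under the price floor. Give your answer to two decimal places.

Without the control, 85 - 2.5Q = 30 + 6Q so Q* = 6.4706 and P* = 68.8235.
At P = 83, buyers demand (85 - 83)/2.5 = 0.8 while sellers would supply more, so the quantity traded is 0.8 at price 83.
CS is the triangle under demand above 83: (1/2)(0.8)(85 - 83) = 0.8.

0.80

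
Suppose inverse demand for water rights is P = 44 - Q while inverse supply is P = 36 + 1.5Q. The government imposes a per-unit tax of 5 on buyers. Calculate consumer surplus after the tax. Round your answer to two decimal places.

0.72

Pre-tax equilibrium: 44 - Q = 36 + 1.5Q gives Q* = 3.2, P* = 40.8.
With the tax, buyers' net willingness to pay falls by 5: (44 - 5) - Q = 36 + 1.5Q, so Q_t = 1.2. Buyers pay P_b = 42.8; sellers receive P_s = P_b - 5 = 37.8.
CS = (1/2)(Q_t)(44 - P_b) = (1/2)(1.2)(1.2) = 0.72.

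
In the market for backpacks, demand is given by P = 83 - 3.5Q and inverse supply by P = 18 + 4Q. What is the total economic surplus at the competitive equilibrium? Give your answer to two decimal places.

281.67

Set 83 - 3.5Q = 18 + 4Q, which gives 65 = 7.5Q, so Q* = 8.6667 and P* = 83 - 3.5(8.6667) = 52.6667.
Total surplus is the full triangle between the curves from 0 to Q*: (1/2)(8.6667)(83 - 18) = 281.6667.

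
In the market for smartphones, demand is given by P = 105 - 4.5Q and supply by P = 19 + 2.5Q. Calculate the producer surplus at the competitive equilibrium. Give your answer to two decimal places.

188.67

Set 105 - 4.5Q = 19 + 2.5Q, which gives 86 = 7Q, so Q* = 12.2857 and P* = 105 - 4.5(12.2857) = 49.7143.
The supply curve's price intercept is 19, so PS = (1/2)(Q*)(P* - 19) = (1/2)(12.2857)(30.7143) = 188.6735.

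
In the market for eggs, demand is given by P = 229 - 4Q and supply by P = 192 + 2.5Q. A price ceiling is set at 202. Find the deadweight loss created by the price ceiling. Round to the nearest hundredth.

9.31

Free-market equilibrium: 229 - 4Q = 192 + 2.5Q gives Q* = 5.6923, P* = 206.2308.
At P = 202, sellers supply (202 - 192)/2.5 = 4 while buyers want more, so the quantity traded is 4 at price 202.
At Q = 4 the demand price is 213 and the supply price is 202. Deadweight loss is the triangle between the curves from 4 to 5.6923: (1/2)(213 - 202)(5.6923 - 4) = 9.3077.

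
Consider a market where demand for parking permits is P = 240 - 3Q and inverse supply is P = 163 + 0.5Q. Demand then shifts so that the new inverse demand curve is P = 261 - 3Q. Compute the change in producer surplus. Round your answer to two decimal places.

75.00

Initial equilibrium: Q_0 = 22, P_0 = 174; CS_0 = (1/2)(22)(66) = 726, PS_0 = (1/2)(22)(11) = 121.
New equilibrium: 261 - 3Q = 163 + 0.5Q gives Q_1 = 28, P_1 = 177; CS_1 = 1176, PS_1 = 196.
Change in producer surplus = 196 - 121 = 75.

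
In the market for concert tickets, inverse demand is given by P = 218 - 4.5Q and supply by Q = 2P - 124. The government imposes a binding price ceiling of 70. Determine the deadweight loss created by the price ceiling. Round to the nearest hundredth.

Rewriting supply in inverse form: P = 62 + 0.5Q.
Free-market equilibrium: 218 - 4.5Q = 62 + 0.5Q gives Q* = 31.2, P* = 77.6.
At P = 70, sellers supply (70 - 62)/0.5 = 16 while buyers want more, so the quantity traded is 16 at price 70.
At Q = 16 the demand price is 146 and the supply price is 70. Deadweight loss is the triangle between the curves from 16 to 31.2: (1/2)(146 - 70)(31.2 - 16) = 577.6.

577.60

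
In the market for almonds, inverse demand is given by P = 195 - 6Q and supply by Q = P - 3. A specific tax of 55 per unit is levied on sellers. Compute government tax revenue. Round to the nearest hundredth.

1076.43

Rewriting supply in inverse form: P = 3 + Q.
Without the tax, 195 - 6Q = 3 + Q so Q* = 27.4286 and P* = 30.4286.
With the tax, sellers need 55 more per unit: 195 - 6Q = 3 + Q + 55, so Q_t = 19.5714. Buyers pay P_b = 77.5714; sellers receive P_s = P_b - 55 = 22.5714.
Revenue is the tax times quantity traded: 55 x 19.5714 = 1076.4286.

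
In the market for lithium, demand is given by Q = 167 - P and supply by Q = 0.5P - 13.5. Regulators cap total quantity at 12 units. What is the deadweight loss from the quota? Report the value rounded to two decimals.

1802.67

Rewriting demand in inverse form: P = 167 - Q.
Rewriting supply in inverse form: P = 27 + 2Q.
Unrestricted equilibrium: Q* = (167 - 27)/(1 + 2) = 46.6667.
At Q = 12 the demand price is 167 - (12) = 155 and the supply price is 27 + 2(12) = 51.
Deadweight loss is the triangle between the curves from 12 to 46.6667: (1/2)(155 - 51)(46.6667 - 12) = 1802.6667.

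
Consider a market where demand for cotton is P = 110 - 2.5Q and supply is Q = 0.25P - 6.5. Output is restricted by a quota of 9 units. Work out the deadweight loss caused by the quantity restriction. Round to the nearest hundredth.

Rewriting supply in inverse form: P = 26 + 4Q.
Unrestricted equilibrium: Q* = (110 - 26)/(2.5 + 4) = 12.9231.
At Q = 9 the demand price is 110 - 2.5(9) = 87.5 and the supply price is 26 + 4(9) = 62.
DWL = (1/2)(gap between curves at 9) x (Q* - 9) = (1/2)(25.5)(3.9231) = 50.0192.

50.02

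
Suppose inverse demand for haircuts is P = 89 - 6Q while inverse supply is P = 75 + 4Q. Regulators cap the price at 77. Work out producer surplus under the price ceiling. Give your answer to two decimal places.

Free-market equilibrium: 89 - 6Q = 75 + 4Q gives Q* = 1.4, P* = 80.6.
At P = 77, sellers supply (77 - 75)/4 = 0.5 while buyers want more, so the quantity traded is 0.5 at price 77.
PS is the triangle above supply below 77: (1/2)(0.5)(77 - 75) = 0.5.

0.50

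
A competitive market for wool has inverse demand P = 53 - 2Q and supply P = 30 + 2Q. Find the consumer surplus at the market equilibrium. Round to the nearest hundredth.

33.06

Setting demand equal to supply, 23 = 4Q, so Q* = 5.75 and P* = 41.5.
The demand choke price is 53, so CS = (1/2)(Q*)(53 - P*) = (1/2)(5.75)(11.5) = 33.0625.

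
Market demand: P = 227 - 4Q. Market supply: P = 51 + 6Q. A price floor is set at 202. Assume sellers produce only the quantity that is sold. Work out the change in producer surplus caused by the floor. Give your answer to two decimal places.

Free-market equilibrium: 227 - 4Q = 51 + 6Q gives Q* = 17.6, P* = 156.6.
At P = 202, buyers demand (227 - 202)/4 = 6.25 while sellers would supply more, so the quantity traded is 6.25 at price 202.
PS goes from (1/2)(17.6)(105.6) = 929.28 to 826.5625 (computed as (202 - 51)(6.25) - (1/2)(6)(6.25)^2), a change of -102.7175.

-102.72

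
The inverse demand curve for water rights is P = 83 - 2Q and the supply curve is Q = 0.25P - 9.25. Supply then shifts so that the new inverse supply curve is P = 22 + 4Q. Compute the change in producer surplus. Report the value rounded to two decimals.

89.17

Rewriting supply in inverse form: P = 37 + 4Q.
Initial equilibrium: Q_0 = 7.6667, P_0 = 67.6667; CS_0 = (1/2)(7.6667)(15.3333) = 58.7778, PS_0 = (1/2)(7.6667)(30.6667) = 117.5556.
New equilibrium: 83 - 2Q = 22 + 4Q gives Q_1 = 10.1667, P_1 = 62.6667; CS_1 = 103.3611, PS_1 = 206.7222.
Change in producer surplus = 206.7222 - 117.5556 = 89.1667.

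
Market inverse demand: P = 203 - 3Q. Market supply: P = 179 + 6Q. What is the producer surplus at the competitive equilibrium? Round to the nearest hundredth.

Set 203 - 3Q = 179 + 6Q, which gives 24 = 9Q, so Q* = 2.6667 and P* = 203 - 3(2.6667) = 195.
Producer surplus is the triangle above supply below P*: (1/2)(2.6667)(195 - 179) = (1/2)(2.6667)(16) = 21.3333.

21.33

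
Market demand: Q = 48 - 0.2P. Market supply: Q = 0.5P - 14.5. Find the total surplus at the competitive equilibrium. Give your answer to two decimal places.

Rewriting demand in inverse form: P = 240 - 5Q.
Rewriting supply in inverse form: P = 29 + 2Q.
Setting demand equal to supply, 211 = 7Q, so Q* = 30.1429 and P* = 89.2857.
CS = (1/2)(30.1429)(150.7143) = 2271.4796 and PS = (1/2)(30.1429)(60.2857) = 908.5918, so total surplus = 3180.0714.

3180.07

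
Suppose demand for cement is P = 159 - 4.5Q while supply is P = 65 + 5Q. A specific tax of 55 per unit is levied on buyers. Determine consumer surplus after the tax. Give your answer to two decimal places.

Without the tax, 159 - 4.5Q = 65 + 5Q so Q* = 9.8947 and P* = 114.4737.
A tax on buyers shifts demand down by 55: (159 - 55) - 4.5Q = 65 + 5Q, so Q_t = 4.1053. Buyers pay P_b = 140.5263; sellers receive P_s = P_b - 55 = 85.5263.
Consumer surplus is the triangle under demand above P_b: (1/2)(4.1053)(159 - 140.5263) = 37.9197.

37.92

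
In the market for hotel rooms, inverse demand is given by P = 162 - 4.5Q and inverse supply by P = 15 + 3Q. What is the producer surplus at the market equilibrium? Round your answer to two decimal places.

576.24

Set 162 - 4.5Q = 15 + 3Q, which gives 147 = 7.5Q, so Q* = 19.6 and P* = 162 - 4.5(19.6) = 73.8.
Producer surplus is the triangle above supply below P*: (1/2)(19.6)(73.8 - 15) = (1/2)(19.6)(58.8) = 576.24.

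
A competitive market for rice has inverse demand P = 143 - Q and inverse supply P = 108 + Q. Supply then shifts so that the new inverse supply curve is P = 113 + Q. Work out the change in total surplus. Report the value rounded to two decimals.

Initial equilibrium: Q_0 = 17.5, P_0 = 125.5; CS_0 = (1/2)(17.5)(17.5) = 153.125, PS_0 = (1/2)(17.5)(17.5) = 153.125.
New equilibrium: 143 - Q = 113 + Q gives Q_1 = 15, P_1 = 128; CS_1 = 112.5, PS_1 = 112.5.
Change in total surplus = (112.5 + 112.5) - (153.125 + 153.125) = -81.25.

-81.25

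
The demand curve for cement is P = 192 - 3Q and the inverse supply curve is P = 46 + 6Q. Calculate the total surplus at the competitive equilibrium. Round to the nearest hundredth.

1184.22

Setting demand equal to supply, 146 = 9Q, so Q* = 16.2222 and P* = 143.3333.
CS = (1/2)(16.2222)(48.6667) = 394.7407 and PS = (1/2)(16.2222)(97.3333) = 789.4815, so total surplus = 1184.2222.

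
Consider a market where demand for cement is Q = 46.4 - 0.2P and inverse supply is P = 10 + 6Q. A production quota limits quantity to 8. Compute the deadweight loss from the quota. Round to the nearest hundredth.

Rewriting demand in inverse form: P = 232 - 5Q.
Without the quota, 232 - 5Q = 10 + 6Q gives Q* = 20.1818.
At Q = 8 the demand price is 232 - 5(8) = 192 and the supply price is 10 + 6(8) = 58.
Deadweight loss is the triangle between the curves from 8 to 20.1818: (1/2)(192 - 58)(20.1818 - 8) = 816.1818.

816.18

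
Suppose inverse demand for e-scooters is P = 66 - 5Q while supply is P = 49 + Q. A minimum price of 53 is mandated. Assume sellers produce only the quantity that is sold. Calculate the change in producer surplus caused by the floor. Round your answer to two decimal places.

3.01

Free-market equilibrium: 66 - 5Q = 49 + Q gives Q* = 2.8333, P* = 51.8333.
At the floor price 53, quantity demanded is (66 - 53)/5 = 2.6; demand is the short side, so Q = 2.6 trades at P = 53.
PS goes from (1/2)(2.8333)(2.8333) = 4.0139 to 7.02 (computed as (53 - 49)(2.6) - (1/2)(1)(2.6)^2), a change of 3.0061.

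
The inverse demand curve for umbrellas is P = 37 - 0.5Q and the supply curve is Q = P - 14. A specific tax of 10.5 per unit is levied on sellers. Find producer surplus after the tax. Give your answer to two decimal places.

Rewriting supply in inverse form: P = 14 + Q.
Without the tax, 37 - 0.5Q = 14 + Q so Q* = 15.3333 and P* = 29.3333.
A tax on sellers shifts supply up by 10.5: 37 - 0.5Q = 14 + Q + 10.5, so Q_t = 8.3333. Buyers pay P_b = 32.8333; sellers receive P_s = P_b - 10.5 = 22.3333.
PS = (1/2)(Q_t)(P_s - 14) = (1/2)(8.3333)(8.3333) = 34.7222.

34.72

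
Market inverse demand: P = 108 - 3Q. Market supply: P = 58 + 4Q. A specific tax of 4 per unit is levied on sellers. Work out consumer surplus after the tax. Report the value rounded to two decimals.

Pre-tax equilibrium: 108 - 3Q = 58 + 4Q gives Q* = 7.1429, P* = 86.5714.
With the tax, sellers need 4 more per unit: 108 - 3Q = 58 + 4Q + 4, so Q_t = 6.5714. Buyers pay P_b = 88.2857; sellers receive P_s = P_b - 4 = 84.2857.
Consumer surplus is the triangle under demand above P_b: (1/2)(6.5714)(108 - 88.2857) = 64.7755.

64.78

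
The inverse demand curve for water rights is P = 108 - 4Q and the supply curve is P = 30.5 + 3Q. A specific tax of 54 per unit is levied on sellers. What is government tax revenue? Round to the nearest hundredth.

181.29

Without the tax, 108 - 4Q = 30.5 + 3Q so Q* = 11.0714 and P* = 63.7143.
A tax on sellers shifts supply up by 54: 108 - 4Q = 30.5 + 3Q + 54, so Q_t = 3.3571. Buyers pay P_b = 94.5714; sellers receive P_s = P_b - 54 = 40.5714.
Revenue is the tax times quantity traded: 54 x 3.3571 = 181.2857.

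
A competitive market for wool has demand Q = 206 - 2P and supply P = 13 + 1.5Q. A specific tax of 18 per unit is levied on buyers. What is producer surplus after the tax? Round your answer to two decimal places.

Rewriting demand in inverse form: P = 103 - 0.5Q.
Without the tax, 103 - 0.5Q = 13 + 1.5Q so Q* = 45 and P* = 80.5.
With the tax, buyers' net willingness to pay falls by 18: (103 - 18) - 0.5Q = 13 + 1.5Q, so Q_t = 36. Buyers pay P_b = 85; sellers receive P_s = P_b - 18 = 67.
PS = (1/2)(Q_t)(P_s - 13) = (1/2)(36)(54) = 972.

972.00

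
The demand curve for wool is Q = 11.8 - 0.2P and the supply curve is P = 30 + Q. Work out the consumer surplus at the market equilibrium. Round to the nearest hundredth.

58.40

Rewriting demand in inverse form: P = 59 - 5Q.
Equilibrium: 59 - 5Q = 30 + Q, so Q* = 4.8333 and P* = 34.8333.
The demand choke price is 59, so CS = (1/2)(Q*)(59 - P*) = (1/2)(4.8333)(24.1667) = 58.4028.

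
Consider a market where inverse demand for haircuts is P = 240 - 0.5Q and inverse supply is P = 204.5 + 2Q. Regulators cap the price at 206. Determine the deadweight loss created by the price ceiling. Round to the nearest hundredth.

226.13

Without the control, 240 - 0.5Q = 204.5 + 2Q so Q* = 14.2 and P* = 232.9.
At P = 206, sellers supply (206 - 204.5)/2 = 0.75 while buyers want more, so the quantity traded is 0.75 at price 206.
The lost-trades triangle has base Q* - 0.75 = 13.45 and height equal to the gap between the curves at Q = 0.75, which is 239.625 - 206 = 33.625. DWL = (1/2)(13.45)(33.625) = 226.1281.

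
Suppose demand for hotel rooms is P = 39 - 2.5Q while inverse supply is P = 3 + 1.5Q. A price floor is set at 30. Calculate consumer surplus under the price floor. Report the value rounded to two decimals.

16.20

Without the control, 39 - 2.5Q = 3 + 1.5Q so Q* = 9 and P* = 16.5.
At the floor price 30, quantity demanded is (39 - 30)/2.5 = 3.6; demand is the short side, so Q = 3.6 trades at P = 30.
CS is the triangle under demand above 30: (1/2)(3.6)(39 - 30) = 16.2.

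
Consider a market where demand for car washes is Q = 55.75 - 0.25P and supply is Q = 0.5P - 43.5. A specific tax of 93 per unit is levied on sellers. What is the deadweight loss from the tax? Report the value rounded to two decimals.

Rewriting demand in inverse form: P = 223 - 4Q.
Rewriting supply in inverse form: P = 87 + 2Q.
Pre-tax equilibrium: 223 - 4Q = 87 + 2Q gives Q* = 22.6667, P* = 132.3333.
A tax on sellers shifts supply up by 93: 223 - 4Q = 87 + 2Q + 93, so Q_t = 7.1667. Buyers pay P_b = 194.3333; sellers receive P_s = P_b - 93 = 101.3333.
The welfare triangle lost has base Q* - Q_t = 15.5 and height t = 93, so DWL = (1/2)(15.5)(93) = 720.75.

720.75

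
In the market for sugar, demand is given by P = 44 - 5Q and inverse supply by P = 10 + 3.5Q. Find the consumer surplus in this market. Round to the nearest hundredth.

Setting demand equal to supply, 34 = 8.5Q, so Q* = 4 and P* = 24.
Consumer surplus is the triangle under demand above P*: (1/2)(4)(44 - 24) = (1/2)(4)(20) = 40.

40.00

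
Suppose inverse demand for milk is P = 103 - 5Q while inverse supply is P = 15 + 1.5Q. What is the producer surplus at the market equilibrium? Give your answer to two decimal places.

137.47

Set 103 - 5Q = 15 + 1.5Q, which gives 88 = 6.5Q, so Q* = 13.5385 and P* = 103 - 5(13.5385) = 35.3077.
Producer surplus is the triangle above supply below P*: (1/2)(13.5385)(35.3077 - 15) = (1/2)(13.5385)(20.3077) = 137.4675.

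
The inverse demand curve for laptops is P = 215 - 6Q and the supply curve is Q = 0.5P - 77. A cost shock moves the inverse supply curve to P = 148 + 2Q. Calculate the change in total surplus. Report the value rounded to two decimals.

48.00

Rewriting supply in inverse form: P = 154 + 2Q.
Initial equilibrium: Q_0 = 7.625, P_0 = 169.25; CS_0 = (1/2)(7.625)(45.75) = 174.4219, PS_0 = (1/2)(7.625)(15.25) = 58.1406.
New equilibrium: 215 - 6Q = 148 + 2Q gives Q_1 = 8.375, P_1 = 164.75; CS_1 = 210.4219, PS_1 = 70.1406.
Change in total surplus = (210.4219 + 70.1406) - (174.4219 + 58.1406) = 48.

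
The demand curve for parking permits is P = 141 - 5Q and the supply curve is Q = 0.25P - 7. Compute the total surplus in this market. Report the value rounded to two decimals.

709.39

Rewriting supply in inverse form: P = 28 + 4Q.
Equilibrium: 141 - 5Q = 28 + 4Q, so Q* = 12.5556 and P* = 78.2222.
Total surplus is the full triangle between the curves from 0 to Q*: (1/2)(12.5556)(141 - 28) = 709.3889.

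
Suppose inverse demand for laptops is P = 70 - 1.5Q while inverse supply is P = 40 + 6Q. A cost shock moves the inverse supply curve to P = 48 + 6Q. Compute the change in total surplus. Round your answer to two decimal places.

Initial equilibrium: Q_0 = 4, P_0 = 64; CS_0 = (1/2)(4)(6) = 12, PS_0 = (1/2)(4)(24) = 48.
New equilibrium: 70 - 1.5Q = 48 + 6Q gives Q_1 = 2.9333, P_1 = 65.6; CS_1 = 6.4533, PS_1 = 25.8133.
Change in total surplus = (6.4533 + 25.8133) - (12 + 48) = -27.7333.

-27.73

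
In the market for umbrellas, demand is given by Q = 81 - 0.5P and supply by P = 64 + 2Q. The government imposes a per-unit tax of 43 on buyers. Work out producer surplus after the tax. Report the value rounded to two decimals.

189.06

Rewriting demand in inverse form: P = 162 - 2Q.
Without the tax, 162 - 2Q = 64 + 2Q so Q* = 24.5 and P* = 113.
A tax on buyers shifts demand down by 43: (162 - 43) - 2Q = 64 + 2Q, so Q_t = 13.75. Buyers pay P_b = 134.5; sellers receive P_s = P_b - 43 = 91.5.
PS = (1/2)(Q_t)(P_s - 64) = (1/2)(13.75)(27.5) = 189.0625.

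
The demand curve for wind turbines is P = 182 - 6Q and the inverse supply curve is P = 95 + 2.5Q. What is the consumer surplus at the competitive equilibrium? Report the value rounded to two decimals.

Setting demand equal to supply, 87 = 8.5Q, so Q* = 10.2353 and P* = 120.5882.
Consumer surplus is the triangle under demand above P*: (1/2)(10.2353)(182 - 120.5882) = (1/2)(10.2353)(61.4118) = 314.2837.

314.28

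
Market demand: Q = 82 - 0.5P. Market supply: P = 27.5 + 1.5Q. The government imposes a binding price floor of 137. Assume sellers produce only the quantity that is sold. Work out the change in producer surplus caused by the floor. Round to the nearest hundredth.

Rewriting demand in inverse form: P = 164 - 2Q.
Without the control, 164 - 2Q = 27.5 + 1.5Q so Q* = 39 and P* = 86.
At the floor price 137, quantity demanded is (164 - 137)/2 = 13.5; demand is the short side, so Q = 13.5 trades at P = 137.
PS goes from (1/2)(39)(58.5) = 1140.75 to 1341.5625 (computed as (137 - 27.5)(13.5) - (1/2)(1.5)(13.5)^2), a change of 200.8125.

200.81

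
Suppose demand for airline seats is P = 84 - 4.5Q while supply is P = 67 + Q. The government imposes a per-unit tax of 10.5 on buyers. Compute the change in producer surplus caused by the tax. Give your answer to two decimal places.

Pre-tax equilibrium: 84 - 4.5Q = 67 + Q gives Q* = 3.0909, P* = 70.0909.
With the tax, buyers' net willingness to pay falls by 10.5: (84 - 10.5) - 4.5Q = 67 + Q, so Q_t = 1.1818. Buyers pay P_b = 78.6818; sellers receive P_s = P_b - 10.5 = 68.1818.
Producers lose the trapezoid between P_s and P* out to Q_t plus the triangle from Q_t to Q*: change in PS = 0.6983 - 4.7769 = -4.0785.

-4.08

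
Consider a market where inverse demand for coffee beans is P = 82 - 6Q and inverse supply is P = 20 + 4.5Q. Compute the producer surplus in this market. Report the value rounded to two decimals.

78.45

Equilibrium: 82 - 6Q = 20 + 4.5Q, so Q* = 5.9048 and P* = 46.5714.
The supply curve's price intercept is 20, so PS = (1/2)(Q*)(P* - 20) = (1/2)(5.9048)(26.5714) = 78.449.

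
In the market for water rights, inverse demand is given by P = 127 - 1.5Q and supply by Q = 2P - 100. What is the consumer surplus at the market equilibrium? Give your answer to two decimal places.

1111.69

Rewriting supply in inverse form: P = 50 + 0.5Q.
Set 127 - 1.5Q = 50 + 0.5Q, which gives 77 = 2Q, so Q* = 38.5 and P* = 127 - 1.5(38.5) = 69.25.
Consumer surplus is the triangle under demand above P*: (1/2)(38.5)(127 - 69.25) = (1/2)(38.5)(57.75) = 1111.6875.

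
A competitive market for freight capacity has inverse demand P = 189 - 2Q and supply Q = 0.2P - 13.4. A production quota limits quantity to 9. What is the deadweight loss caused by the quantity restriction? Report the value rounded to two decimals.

248.64

Rewriting supply in inverse form: P = 67 + 5Q.
Without the quota, 189 - 2Q = 67 + 5Q gives Q* = 17.4286.
At Q = 9 the demand price is 189 - 2(9) = 171 and the supply price is 67 + 5(9) = 112.
DWL = (1/2)(gap between curves at 9) x (Q* - 9) = (1/2)(59)(8.4286) = 248.6429.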